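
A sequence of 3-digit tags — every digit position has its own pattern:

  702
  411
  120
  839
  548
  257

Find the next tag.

First digit goes 7, 4, 1, 8, 5, 2 → 9 (−3 each step, mod 10).
For the second digit, +1 each step, mod 10: 0, 1, 2, 3, 4, 5 → 6.
For the third digit, −1 each step, mod 10: 2, 1, 0, 9, 8, 7 → 6.
So the next tag is 966.

966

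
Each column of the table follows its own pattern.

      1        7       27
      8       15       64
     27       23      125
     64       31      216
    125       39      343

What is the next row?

216  47  512

First component — perfect cubes: 1³, 2³, 3³, …: 1, 8, 27, 64, 125 → 216.
Second component — +8 each step: 7, 15, 23, 31, 39 → 47.
Third component — perfect cubes: 3³, 4³, 5³, …: 27, 64, 125, 216, 343 → 512.
Combining the parts gives 216  47  512.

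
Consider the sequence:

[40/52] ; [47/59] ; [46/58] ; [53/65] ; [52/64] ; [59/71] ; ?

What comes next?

First value: 40, 47, 46, 53, 52, 59 → 58 (alternating steps +7, −1, +7, −1, …).
Second value: always 12 more than the first value, so 52, 59, 58, 65, 64, 71 → 70.
So the next tuple is [58/70].

[58/70]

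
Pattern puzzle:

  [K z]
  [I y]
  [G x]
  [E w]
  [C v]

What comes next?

First letter goes K, I, G, E, C → A (letters move back 2 places in the alphabet).
For the second letter, letters move back 1 place in the alphabet: z, y, x, w, v → u.
So the next element is [A u].

[A u]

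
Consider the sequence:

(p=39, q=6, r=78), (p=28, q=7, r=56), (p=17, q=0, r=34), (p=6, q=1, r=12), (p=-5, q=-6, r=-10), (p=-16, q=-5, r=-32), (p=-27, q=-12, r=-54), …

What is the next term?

P — −11 each step: 39, 28, 17, 6, -5, -16, -27 → -38.
Q: alternating steps +1, −7, +1, −7, …; 6, 7, 0, 1, -6, -5, -12 → -11.
R: 78, 56, 34, 12, -10, -32, -54 → -76 (always 2 × the p).
So the next term is (p=-38, q=-11, r=-76).

(p=-38, q=-11, r=-76)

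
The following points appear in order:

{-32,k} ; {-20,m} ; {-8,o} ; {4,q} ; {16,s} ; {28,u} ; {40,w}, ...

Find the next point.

For the first coordinate, +12 each step: -32, -20, -8, 4, 16, 28, 40 → 52.
For the letter, letters move forward 2 places in the alphabet: k, m, o, q, s, u, w → y.
Putting it together: {52,y}.

{52,y}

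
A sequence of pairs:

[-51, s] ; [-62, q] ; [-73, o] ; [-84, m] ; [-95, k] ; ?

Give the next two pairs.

First entry: −11 each step, so -51, -62, -73, -84, -95 → -106 → -117.
Letter: letters move back 2 places in the alphabet; s, q, o, m, k → i → g.
So the next two pairs are [-106, i] and [-117, g].

[-106, i], [-117, g]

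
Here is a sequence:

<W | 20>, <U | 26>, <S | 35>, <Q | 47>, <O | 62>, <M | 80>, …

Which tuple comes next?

Letter — letters move back 2 places in the alphabet: W, U, S, Q, O, M → K.
Second coordinate: differences are 6, 9, 12, … (increasing by 3 each time), so 20, 26, 35, 47, 62, 80 → 101.
So the next tuple is <K | 101>.

<K | 101>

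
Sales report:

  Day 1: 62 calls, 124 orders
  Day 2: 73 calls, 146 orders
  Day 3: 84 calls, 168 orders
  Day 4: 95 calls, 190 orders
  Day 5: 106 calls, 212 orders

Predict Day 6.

Calls — +11 each step: 62, 73, 84, 95, 106 → 117.
For the orders, always 2 × the calls: 124, 146, 168, 190, 212 → 234.
Combining the parts gives 117 calls, 234 orders.

117 calls, 234 orders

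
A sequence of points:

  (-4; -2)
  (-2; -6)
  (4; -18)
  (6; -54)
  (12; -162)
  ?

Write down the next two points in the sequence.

(14; -486), (20; -1458)

First entry — alternating steps +2, +6, +2, +6, …: -4, -2, 4, 6, 12 → 14 → 20.
Second entry: ×3 each step, so -2, -6, -18, -54, -162 → -486 → -1458.
So the next two points are (14; -486) and (20; -1458).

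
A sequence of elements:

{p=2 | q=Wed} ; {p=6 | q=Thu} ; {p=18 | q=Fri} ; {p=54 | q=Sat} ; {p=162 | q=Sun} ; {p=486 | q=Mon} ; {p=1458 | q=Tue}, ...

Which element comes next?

For the p, ×3 each step: 2, 6, 18, 54, 162, 486, 1458 → 4374.
Q: runs through the weekdays Mon→Sun; Wed, Thu, Fri, Sat, Sun, Mon, Tue → Wed.
Putting it together: {p=4374 | q=Wed}.

{p=4374 | q=Wed}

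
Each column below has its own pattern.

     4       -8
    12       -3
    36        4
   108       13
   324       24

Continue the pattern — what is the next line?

For the first component, ×3 each step: 4, 12, 36, 108, 324 → 972.
Second component goes -8, -3, 4, 13, 24 → 37 (differences are 5, 7, 9, … (increasing by 2 each time)).
Putting it together: 972  37.

972  37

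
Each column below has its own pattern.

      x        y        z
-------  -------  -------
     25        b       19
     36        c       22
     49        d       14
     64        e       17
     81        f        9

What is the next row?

100  g  12

For the column x, perfect squares: 5², 6², 7², …: 25, 36, 49, 64, 81 → 100.
Column y: letters move forward 1 place in the alphabet, so b, c, d, e, f → g.
Column z goes 19, 22, 14, 17, 9 → 12 (alternating steps +3, −8, +3, −8, …).
So the next row is 100  g  12.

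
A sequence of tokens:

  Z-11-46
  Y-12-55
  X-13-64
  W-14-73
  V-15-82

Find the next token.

U-16-91

Letter — letters move back 1 place in the alphabet: Z, Y, X, W, V → U.
For the second component, +1 each step: 11, 12, 13, 14, 15 → 16.
Third component: +9 each step; 46, 55, 64, 73, 82 → 91.
Combining the parts gives U-16-91.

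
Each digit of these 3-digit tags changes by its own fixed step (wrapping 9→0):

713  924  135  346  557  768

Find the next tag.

979

First digit: +2 each step, mod 10, so 7, 9, 1, 3, 5, 7 → 9.
For the second digit, +1 each step, mod 10: 1, 2, 3, 4, 5, 6 → 7.
Third digit — +1 each step, mod 10: 3, 4, 5, 6, 7, 8 → 9.
Putting it together: 979.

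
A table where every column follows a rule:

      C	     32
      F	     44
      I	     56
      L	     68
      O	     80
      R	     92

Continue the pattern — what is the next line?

Letter: letters move forward 3 places in the alphabet; C, F, I, L, O, R → U.
Second component — +12 each step: 32, 44, 56, 68, 80, 92 → 104.
Combining the parts gives U  104.

U  104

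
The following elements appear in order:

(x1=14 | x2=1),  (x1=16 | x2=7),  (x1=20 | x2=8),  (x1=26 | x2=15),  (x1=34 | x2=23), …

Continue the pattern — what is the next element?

(x1=44 | x2=38)

X1 goes 14, 16, 20, 26, 34 → 44 (differences are 2, 4, 6, … (increasing by 2 each time)).
X2: 1, 7, 8, 15, 23 → 38 (each term is the sum of the two before it).
Combining the parts gives (x1=44 | x2=38).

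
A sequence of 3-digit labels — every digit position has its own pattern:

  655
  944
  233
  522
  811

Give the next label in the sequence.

First digit goes 6, 9, 2, 5, 8 → 1 (+3 each step, mod 10).
Second digit: 5, 4, 3, 2, 1 → 0 (−1 each step, mod 10).
Third digit: 5, 4, 3, 2, 1 → 0 (−1 each step, mod 10).
Combining the parts gives 100.

100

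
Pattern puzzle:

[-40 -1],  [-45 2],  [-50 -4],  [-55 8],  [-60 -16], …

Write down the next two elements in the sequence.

[-65 32], [-70 -64]

First entry — −5 each step: -40, -45, -50, -55, -60 → -65 → -70.
Second entry: -1, 2, -4, 8, -16 → 32 → -64 (×(-2) each step).
So the next two elements are [-65 32] and [-70 -64].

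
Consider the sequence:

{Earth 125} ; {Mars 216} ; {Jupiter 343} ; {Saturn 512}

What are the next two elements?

{Uranus 729}, {Neptune 1000}

Planet: Earth, Mars, Jupiter, Saturn → Uranus → Neptune (runs through the planets Mercury→Neptune).
For the second value, perfect cubes: 5³, 6³, 7³, …: 125, 216, 343, 512 → 729 → 1000.
So the next two elements are {Uranus 729} and {Neptune 1000}.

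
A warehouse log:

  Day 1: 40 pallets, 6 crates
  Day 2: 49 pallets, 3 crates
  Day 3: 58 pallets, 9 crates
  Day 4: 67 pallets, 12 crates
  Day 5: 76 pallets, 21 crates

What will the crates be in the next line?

Crates: each term is the sum of the two before it, so 6, 3, 9, 12, 21 → 33.

33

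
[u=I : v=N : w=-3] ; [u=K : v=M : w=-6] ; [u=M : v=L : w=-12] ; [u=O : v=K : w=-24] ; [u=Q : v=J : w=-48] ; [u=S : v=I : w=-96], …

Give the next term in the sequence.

U: I, K, M, O, Q, S → U (letters move forward 2 places in the alphabet).
V goes N, M, L, K, J, I → H (letters move back 1 place in the alphabet).
W: -3, -6, -12, -24, -48, -96 → -192 (×2 each step).
Putting it together: [u=U : v=H : w=-192].

[u=U : v=H : w=-192]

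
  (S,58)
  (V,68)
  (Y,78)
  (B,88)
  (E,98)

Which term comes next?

Letter — letters move forward 3 places in the alphabet, wrapping Z→A: S, V, Y, B, E → H.
Second value: +10 each step, so 58, 68, 78, 88, 98 → 108.
Combining the parts gives (H,108).

(H,108)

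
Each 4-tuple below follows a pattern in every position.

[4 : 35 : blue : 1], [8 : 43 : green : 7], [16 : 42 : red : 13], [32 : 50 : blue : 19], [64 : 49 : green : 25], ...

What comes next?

[128 : 57 : red : 31]

First entry: 4, 8, 16, 32, 64 → 128 (×2 each step).
Second entry — alternating steps +8, −1, +8, −1, …: 35, 43, 42, 50, 49 → 57.
Colour: blue, green, red, blue, green → red (repeats blue → green → red).
For the fourth entry, +6 each step: 1, 7, 13, 19, 25 → 31.
So the next 4-tuple is [128 : 57 : red : 31].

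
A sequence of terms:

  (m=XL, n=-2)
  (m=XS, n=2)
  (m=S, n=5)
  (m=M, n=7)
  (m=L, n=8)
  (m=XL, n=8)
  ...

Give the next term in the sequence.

M goes XL, XS, S, M, L, XL → XS (repeats XL → XS → S → M → L).
For the n, differences are 4, 3, 2, … (decreasing by 1 each time): -2, 2, 5, 7, 8, 8 → 7.
Putting it together: (m=XS, n=7).

(m=XS, n=7)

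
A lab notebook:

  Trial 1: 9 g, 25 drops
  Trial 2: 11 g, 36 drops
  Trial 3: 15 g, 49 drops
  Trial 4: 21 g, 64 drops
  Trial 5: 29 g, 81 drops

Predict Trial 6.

39 g, 100 drops

G: differences are 2, 4, 6, … (increasing by 2 each time), so 9, 11, 15, 21, 29 → 39.
Drops: perfect squares: 5², 6², 7², …; 25, 36, 49, 64, 81 → 100.
Combining the parts gives 39 g, 100 drops.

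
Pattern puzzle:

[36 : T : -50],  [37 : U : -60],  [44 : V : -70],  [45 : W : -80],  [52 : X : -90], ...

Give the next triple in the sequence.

First value: alternating steps +1, +7, +1, +7, …, so 36, 37, 44, 45, 52 → 53.
Letter: letters move forward 1 place in the alphabet, so T, U, V, W, X → Y.
Third value: −10 each step, so -50, -60, -70, -80, -90 → -100.
Combining the parts gives [53 : Y : -100].

[53 : Y : -100]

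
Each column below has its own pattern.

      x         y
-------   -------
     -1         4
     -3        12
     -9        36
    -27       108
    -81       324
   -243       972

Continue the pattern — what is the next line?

Column x — ×3 each step: -1, -3, -9, -27, -81, -243 → -729.
Column y: ×3 each step, so 4, 12, 36, 108, 324, 972 → 2916.
Putting it together: -729  2916.

-729  2916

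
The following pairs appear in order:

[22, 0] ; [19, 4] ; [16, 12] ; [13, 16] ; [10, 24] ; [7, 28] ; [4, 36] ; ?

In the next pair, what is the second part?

40

Second part goes 0, 4, 12, 16, 24, 28, 36 → 40 (alternating steps +4, +8, +4, +8, …).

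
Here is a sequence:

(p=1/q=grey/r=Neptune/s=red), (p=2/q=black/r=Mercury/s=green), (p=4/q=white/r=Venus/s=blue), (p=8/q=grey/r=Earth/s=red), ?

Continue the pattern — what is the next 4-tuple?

(p=16/q=black/r=Mars/s=green)

For the p, ×2 each step: 1, 2, 4, 8 → 16.
Q: repeats grey → black → white, so grey, black, white, grey → black.
R: runs through the planets Mercury→Neptune, so Neptune, Mercury, Venus, Earth → Mars.
S: repeats red → green → blue; red, green, blue, red → green.
So the next 4-tuple is (p=16/q=black/r=Mars/s=green).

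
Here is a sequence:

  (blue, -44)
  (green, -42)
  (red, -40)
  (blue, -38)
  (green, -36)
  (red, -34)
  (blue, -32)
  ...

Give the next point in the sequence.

(green, -30)

Colour: blue, green, red, blue, green, red, blue → green (repeats blue → green → red).
Second coordinate: +2 each step; -44, -42, -40, -38, -36, -34, -32 → -30.
Combining the parts gives (green, -30).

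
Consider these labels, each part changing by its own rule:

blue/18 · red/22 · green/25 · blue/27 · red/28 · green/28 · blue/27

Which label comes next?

red/25

Colour: repeats blue → red → green; blue, red, green, blue, red, green, blue → red.
Second component goes 18, 22, 25, 27, 28, 28, 27 → 25 (differences are 4, 3, 2, … (decreasing by 1 each time)).
Combining the parts gives red/25.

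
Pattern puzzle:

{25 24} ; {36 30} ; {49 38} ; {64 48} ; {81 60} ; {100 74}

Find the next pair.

First value: 25, 36, 49, 64, 81, 100 → 121 (perfect squares: 5², 6², 7², …).
Second value — differences are 6, 8, 10, … (increasing by 2 each time): 24, 30, 38, 48, 60, 74 → 90.
Putting it together: {121 90}.

{121 90}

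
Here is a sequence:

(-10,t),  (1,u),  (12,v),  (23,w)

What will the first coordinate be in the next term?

First coordinate: +11 each step; -10, 1, 12, 23 → 34.

34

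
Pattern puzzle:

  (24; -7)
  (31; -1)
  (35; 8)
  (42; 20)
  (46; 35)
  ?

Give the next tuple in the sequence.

(53; 53)

For the first coordinate, alternating steps +7, +4, +7, +4, …: 24, 31, 35, 42, 46 → 53.
Second coordinate: differences are 6, 9, 12, … (increasing by 3 each time), so -7, -1, 8, 20, 35 → 53.
Combining the parts gives (53; 53).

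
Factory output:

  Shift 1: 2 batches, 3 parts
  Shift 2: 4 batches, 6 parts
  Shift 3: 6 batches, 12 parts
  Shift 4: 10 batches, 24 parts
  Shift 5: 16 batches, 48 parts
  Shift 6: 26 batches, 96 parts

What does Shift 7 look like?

42 batches, 192 parts

Batches: each term is the sum of the two before it, so 2, 4, 6, 10, 16, 26 → 42.
Parts goes 3, 6, 12, 24, 48, 96 → 192 (×2 each step).
Combining the parts gives 42 batches, 192 parts.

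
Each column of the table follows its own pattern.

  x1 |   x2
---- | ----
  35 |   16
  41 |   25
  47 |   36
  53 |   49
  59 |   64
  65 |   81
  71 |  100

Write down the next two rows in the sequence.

77  121; 83  144

For the column x1, +6 each step: 35, 41, 47, 53, 59, 65, 71 → 77 → 83.
Column x2 — perfect squares: 4², 5², 6², …: 16, 25, 36, 49, 64, 81, 100 → 121 → 144.
So the next two rows are 77  121 and 83  144.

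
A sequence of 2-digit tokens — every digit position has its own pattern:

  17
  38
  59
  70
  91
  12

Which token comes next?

33

First digit: 1, 3, 5, 7, 9, 1 → 3 (+2 each step, mod 10).
Second digit goes 7, 8, 9, 0, 1, 2 → 3 (+1 each step, mod 10).
So the next token is 33.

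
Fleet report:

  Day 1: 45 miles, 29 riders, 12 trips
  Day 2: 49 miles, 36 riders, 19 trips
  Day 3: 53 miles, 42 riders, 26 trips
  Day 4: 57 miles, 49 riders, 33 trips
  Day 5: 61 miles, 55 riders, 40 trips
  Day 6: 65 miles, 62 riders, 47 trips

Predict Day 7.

69 miles, 68 riders, 54 trips

Miles: +4 each step, so 45, 49, 53, 57, 61, 65 → 69.
Riders — alternating steps +7, +6, +7, +6, …: 29, 36, 42, 49, 55, 62 → 68.
Trips — +7 each step: 12, 19, 26, 33, 40, 47 → 54.
So the next line is 69 miles, 68 riders, 54 trips.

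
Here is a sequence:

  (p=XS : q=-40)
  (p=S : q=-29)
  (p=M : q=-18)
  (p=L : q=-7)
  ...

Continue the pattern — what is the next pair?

(p=XL : q=4)

For the p, runs through clothing sizes XS→XL: XS, S, M, L → XL.
Q: -40, -29, -18, -7 → 4 (+11 each step).
Combining the parts gives (p=XL : q=4).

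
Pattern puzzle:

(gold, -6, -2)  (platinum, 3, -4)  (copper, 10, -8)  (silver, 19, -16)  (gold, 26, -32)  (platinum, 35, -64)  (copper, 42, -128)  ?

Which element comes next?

(silver, 51, -256)

For the metal, repeats gold → platinum → copper → silver: gold, platinum, copper, silver, gold, platinum, copper → silver.
Second coordinate: alternating steps +9, +7, +9, +7, …, so -6, 3, 10, 19, 26, 35, 42 → 51.
Third coordinate goes -2, -4, -8, -16, -32, -64, -128 → -256 (×2 each step).
So the next element is (silver, 51, -256).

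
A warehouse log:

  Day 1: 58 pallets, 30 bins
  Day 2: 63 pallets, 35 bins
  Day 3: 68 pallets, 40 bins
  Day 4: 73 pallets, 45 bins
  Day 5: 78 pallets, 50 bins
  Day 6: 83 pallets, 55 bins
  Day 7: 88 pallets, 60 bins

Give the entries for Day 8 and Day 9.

93 pallets, 65 bins; 98 pallets, 70 bins

For the pallets, +5 each step: 58, 63, 68, 73, 78, 83, 88 → 93 → 98.
Bins: +5 each step; 30, 35, 40, 45, 50, 55, 60 → 65 → 70.
So the next two rows are 93 pallets, 65 bins and 98 pallets, 70 bins.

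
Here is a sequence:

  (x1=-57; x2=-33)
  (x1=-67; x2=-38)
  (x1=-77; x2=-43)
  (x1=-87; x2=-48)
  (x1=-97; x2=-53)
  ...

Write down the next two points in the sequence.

(x1=-107; x2=-58), (x1=-117; x2=-63)

X1 goes -57, -67, -77, -87, -97 → -107 → -117 (−10 each step).
X2: −5 each step; -33, -38, -43, -48, -53 → -58 → -63.
Putting the parts together: (x1=-107; x2=-58) and then (x1=-117; x2=-63).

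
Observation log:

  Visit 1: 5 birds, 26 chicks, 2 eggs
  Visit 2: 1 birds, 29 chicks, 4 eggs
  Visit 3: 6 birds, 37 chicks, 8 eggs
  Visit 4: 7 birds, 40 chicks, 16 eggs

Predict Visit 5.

Birds — each term is the sum of the two before it: 5, 1, 6, 7 → 13.
For the chicks, alternating steps +3, +8, +3, +8, …: 26, 29, 37, 40 → 48.
Eggs goes 2, 4, 8, 16 → 32 (×2 each step).
Putting it together: 13 birds, 48 chicks, 32 eggs.

13 birds, 48 chicks, 32 eggs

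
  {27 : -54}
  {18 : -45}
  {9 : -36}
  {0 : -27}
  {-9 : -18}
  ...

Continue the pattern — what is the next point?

{-18 : -9}

First slot: 27, 18, 9, 0, -9 → -18 (−9 each step).
Second slot — +9 each step: -54, -45, -36, -27, -18 → -9.
Putting it together: {-18 : -9}.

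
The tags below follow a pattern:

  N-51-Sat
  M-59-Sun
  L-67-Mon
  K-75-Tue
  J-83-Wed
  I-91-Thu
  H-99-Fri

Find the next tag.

G-107-Sat

Letter: letters move back 1 place in the alphabet; N, M, L, K, J, I, H → G.
Second component: +8 each step; 51, 59, 67, 75, 83, 91, 99 → 107.
Day: runs through the weekdays Mon→Sun, so Sat, Sun, Mon, Tue, Wed, Thu, Fri → Sat.
Combining the parts gives G-107-Sat.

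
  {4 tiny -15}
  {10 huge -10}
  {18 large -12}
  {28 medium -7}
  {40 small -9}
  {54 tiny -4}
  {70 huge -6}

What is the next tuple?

First component: differences are 6, 8, 10, … (increasing by 2 each time), so 4, 10, 18, 28, 40, 54, 70 → 88.
Size: repeats tiny → huge → large → medium → small, so tiny, huge, large, medium, small, tiny, huge → large.
Third component: -15, -10, -12, -7, -9, -4, -6 → -1 (alternating steps +5, −2, +5, −2, …).
Combining the parts gives {88 large -1}.

{88 large -1}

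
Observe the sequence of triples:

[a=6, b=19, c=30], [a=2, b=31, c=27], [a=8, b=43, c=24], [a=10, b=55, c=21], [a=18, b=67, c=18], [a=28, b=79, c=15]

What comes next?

[a=46, b=91, c=12]

A goes 6, 2, 8, 10, 18, 28 → 46 (each term is the sum of the two before it).
B: 19, 31, 43, 55, 67, 79 → 91 (+12 each step).
C: −3 each step, so 30, 27, 24, 21, 18, 15 → 12.
Putting it together: [a=46, b=91, c=12].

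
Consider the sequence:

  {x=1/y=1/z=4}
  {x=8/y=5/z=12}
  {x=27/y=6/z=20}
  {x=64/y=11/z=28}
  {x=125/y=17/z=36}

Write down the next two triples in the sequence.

X: 1, 8, 27, 64, 125 → 216 → 343 (perfect cubes: 1³, 2³, 3³, …).
Y — each term is the sum of the two before it: 1, 5, 6, 11, 17 → 28 → 45.
Z — +8 each step: 4, 12, 20, 28, 36 → 44 → 52.
Putting the parts together: {x=216/y=28/z=44} and then {x=343/y=45/z=52}.

{x=216/y=28/z=44}, {x=343/y=45/z=52}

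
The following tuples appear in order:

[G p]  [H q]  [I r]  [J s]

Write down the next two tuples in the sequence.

For the first letter, letters move forward 1 place in the alphabet: G, H, I, J → K → L.
Second letter: letters move forward 1 place in the alphabet; p, q, r, s → t → u.
Putting the parts together: [K t] and then [L u].

[K t], [L u]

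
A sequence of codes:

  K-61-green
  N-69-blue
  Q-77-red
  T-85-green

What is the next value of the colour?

Colour: green, blue, red, green → blue (repeats green → blue → red).

blue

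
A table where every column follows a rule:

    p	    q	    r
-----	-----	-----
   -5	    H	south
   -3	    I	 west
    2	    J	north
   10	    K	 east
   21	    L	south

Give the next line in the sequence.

35  M  west

Column p: differences are 2, 5, 8, … (increasing by 3 each time), so -5, -3, 2, 10, 21 → 35.
For the column q, letters move forward 1 place in the alphabet: H, I, J, K, L → M.
Column r: south, west, north, east, south → west (repeats south → west → north → east).
So the next line is 35  M  west.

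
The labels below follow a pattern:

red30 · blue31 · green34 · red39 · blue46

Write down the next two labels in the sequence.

green55 then red66

Colour — repeats red → blue → green: red, blue, green, red, blue → green → red.
Second component — differences are 1, 3, 5, … (increasing by 2 each time): 30, 31, 34, 39, 46 → 55 → 66.
Putting the parts together: green55 and then red66.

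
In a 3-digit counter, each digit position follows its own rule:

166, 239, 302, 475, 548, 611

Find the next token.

784

First digit: +1 each step, mod 10; 1, 2, 3, 4, 5, 6 → 7.
Second digit: 6, 3, 0, 7, 4, 1 → 8 (−3 each step, mod 10).
Third digit: +3 each step, mod 10; 6, 9, 2, 5, 8, 1 → 4.
So the next token is 784.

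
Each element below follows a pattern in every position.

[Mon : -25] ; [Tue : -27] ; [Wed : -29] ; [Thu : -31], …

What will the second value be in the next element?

Second value: -25, -27, -29, -31 → -33 (−2 each step).

-33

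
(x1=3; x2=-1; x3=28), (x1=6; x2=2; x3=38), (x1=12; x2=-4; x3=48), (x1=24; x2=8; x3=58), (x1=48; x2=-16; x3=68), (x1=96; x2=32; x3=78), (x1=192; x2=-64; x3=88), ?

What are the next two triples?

X1 goes 3, 6, 12, 24, 48, 96, 192 → 384 → 768 (×2 each step).
X2 goes -1, 2, -4, 8, -16, 32, -64 → 128 → -256 (×(-2) each step).
For the x3, +10 each step: 28, 38, 48, 58, 68, 78, 88 → 98 → 108.
Putting the parts together: (x1=384; x2=128; x3=98) and then (x1=768; x2=-256; x3=108).

(x1=384; x2=128; x3=98), (x1=768; x2=-256; x3=108)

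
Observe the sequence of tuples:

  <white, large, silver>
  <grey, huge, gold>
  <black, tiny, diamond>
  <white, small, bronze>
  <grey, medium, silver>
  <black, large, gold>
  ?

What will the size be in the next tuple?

Shade — repeats white → grey → black: white, grey, black, white, grey, black → white.
Size: repeats large → huge → tiny → small → medium, so large, huge, tiny, small, medium, large → huge.
Rank: silver, gold, diamond, bronze, silver, gold → diamond (repeats silver → gold → diamond → bronze).

huge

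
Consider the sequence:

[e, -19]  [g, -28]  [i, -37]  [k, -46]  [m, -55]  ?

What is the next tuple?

[o, -64]

For the letter, letters move forward 2 places in the alphabet: e, g, i, k, m → o.
Second component goes -19, -28, -37, -46, -55 → -64 (−9 each step).
Combining the parts gives [o, -64].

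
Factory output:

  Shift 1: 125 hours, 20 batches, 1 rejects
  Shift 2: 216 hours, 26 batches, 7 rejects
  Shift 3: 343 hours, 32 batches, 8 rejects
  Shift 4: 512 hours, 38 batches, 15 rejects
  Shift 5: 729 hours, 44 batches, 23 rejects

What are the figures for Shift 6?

1000 hours, 50 batches, 38 rejects

Hours — perfect cubes: 5³, 6³, 7³, …: 125, 216, 343, 512, 729 → 1000.
Batches goes 20, 26, 32, 38, 44 → 50 (+6 each step).
Rejects: each term is the sum of the two before it; 1, 7, 8, 15, 23 → 38.
Combining the parts gives 1000 hours, 50 batches, 38 rejects.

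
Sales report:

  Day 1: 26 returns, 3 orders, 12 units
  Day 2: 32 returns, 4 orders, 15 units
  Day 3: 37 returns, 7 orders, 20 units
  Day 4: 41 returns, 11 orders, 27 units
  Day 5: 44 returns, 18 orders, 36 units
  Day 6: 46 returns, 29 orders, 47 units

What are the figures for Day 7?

Returns: differences are 6, 5, 4, … (decreasing by 1 each time), so 26, 32, 37, 41, 44, 46 → 47.
Orders goes 3, 4, 7, 11, 18, 29 → 47 (each term is the sum of the two before it).
For the units, differences are 3, 5, 7, … (increasing by 2 each time): 12, 15, 20, 27, 36, 47 → 60.
Putting it together: 47 returns, 47 orders, 60 units.

47 returns, 47 orders, 60 units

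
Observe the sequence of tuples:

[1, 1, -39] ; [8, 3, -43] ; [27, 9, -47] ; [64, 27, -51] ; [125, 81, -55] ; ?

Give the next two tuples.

[216, 243, -59], [343, 729, -63]

First part: perfect cubes: 1³, 2³, 3³, …; 1, 8, 27, 64, 125 → 216 → 343.
Second part: ×3 each step; 1, 3, 9, 27, 81 → 243 → 729.
Third part goes -39, -43, -47, -51, -55 → -59 → -63 (−4 each step).
So the next two tuples are [216, 243, -59] and [343, 729, -63].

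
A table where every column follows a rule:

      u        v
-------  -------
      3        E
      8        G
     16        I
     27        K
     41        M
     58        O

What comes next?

78  Q

For the column u, differences are 5, 8, 11, … (increasing by 3 each time): 3, 8, 16, 27, 41, 58 → 78.
Column v: letters move forward 2 places in the alphabet, so E, G, I, K, M, O → Q.
Combining the parts gives 78  Q.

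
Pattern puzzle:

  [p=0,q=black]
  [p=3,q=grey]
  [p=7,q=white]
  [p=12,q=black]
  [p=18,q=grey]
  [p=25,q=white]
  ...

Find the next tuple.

P: differences are 3, 4, 5, … (increasing by 1 each time), so 0, 3, 7, 12, 18, 25 → 33.
For the q, repeats black → grey → white: black, grey, white, black, grey, white → black.
Combining the parts gives [p=33,q=black].

[p=33,q=black]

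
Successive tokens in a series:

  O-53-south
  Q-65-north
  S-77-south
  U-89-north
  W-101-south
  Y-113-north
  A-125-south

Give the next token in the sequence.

For the letter, letters move forward 2 places in the alphabet, wrapping Z→A: O, Q, S, U, W, Y, A → C.
Second component: +12 each step; 53, 65, 77, 89, 101, 113, 125 → 137.
Direction: south, north, south, north, south, north, south → north (alternates south ↔ north).
Combining the parts gives C-137-north.

C-137-north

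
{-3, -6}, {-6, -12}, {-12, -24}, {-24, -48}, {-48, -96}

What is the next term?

{-96, -192}

First coordinate: ×2 each step, so -3, -6, -12, -24, -48 → -96.
Second coordinate: -6, -12, -24, -48, -96 → -192 (always 2 × the first coordinate).
Combining the parts gives {-96, -192}.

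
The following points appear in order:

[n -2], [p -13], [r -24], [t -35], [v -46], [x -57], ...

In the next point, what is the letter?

z

Letter: n, p, r, t, v, x → z (letters move forward 2 places in the alphabet).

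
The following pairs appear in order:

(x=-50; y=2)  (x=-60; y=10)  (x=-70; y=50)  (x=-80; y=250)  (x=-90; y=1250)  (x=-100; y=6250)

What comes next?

X goes -50, -60, -70, -80, -90, -100 → -110 (−10 each step).
Y: ×5 each step, so 2, 10, 50, 250, 1250, 6250 → 31250.
Combining the parts gives (x=-110; y=31250).

(x=-110; y=31250)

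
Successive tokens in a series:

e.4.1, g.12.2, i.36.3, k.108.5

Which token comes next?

Letter: letters move forward 2 places in the alphabet, so e, g, i, k → m.
Second component: ×3 each step, so 4, 12, 36, 108 → 324.
Third component: each term is the sum of the two before it; 1, 2, 3, 5 → 8.
Putting it together: m.324.8.

m.324.8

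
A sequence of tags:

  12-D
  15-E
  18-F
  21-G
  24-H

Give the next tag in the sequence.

27-I

First component: +3 each step, so 12, 15, 18, 21, 24 → 27.
Letter: D, E, F, G, H → I (letters move forward 1 place in the alphabet).
Putting it together: 27-I.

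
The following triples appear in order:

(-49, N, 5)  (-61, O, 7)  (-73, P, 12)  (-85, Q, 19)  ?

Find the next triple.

(-97, R, 31)

First part: −12 each step; -49, -61, -73, -85 → -97.
For the letter, letters move forward 1 place in the alphabet: N, O, P, Q → R.
Third part — each term is the sum of the two before it: 5, 7, 12, 19 → 31.
So the next triple is (-97, R, 31).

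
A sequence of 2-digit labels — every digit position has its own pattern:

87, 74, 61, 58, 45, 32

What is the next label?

29

First digit — −1 each step, mod 10: 8, 7, 6, 5, 4, 3 → 2.
Second digit — −3 each step, mod 10: 7, 4, 1, 8, 5, 2 → 9.
So the next label is 29.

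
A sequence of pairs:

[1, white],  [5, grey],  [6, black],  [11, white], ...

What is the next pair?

[17, grey]

For the first coordinate, each term is the sum of the two before it: 1, 5, 6, 11 → 17.
For the shade, repeats white → grey → black: white, grey, black, white → grey.
So the next pair is [17, grey].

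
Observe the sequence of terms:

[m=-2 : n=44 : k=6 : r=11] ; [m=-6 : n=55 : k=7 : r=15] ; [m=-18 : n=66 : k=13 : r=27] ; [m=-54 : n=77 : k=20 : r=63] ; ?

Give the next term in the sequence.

[m=-162 : n=88 : k=33 : r=171]

M: -2, -6, -18, -54 → -162 (×3 each step).
N — +11 each step: 44, 55, 66, 77 → 88.
For the k, each term is the sum of the two before it: 6, 7, 13, 20 → 33.
R: 11, 15, 27, 63 → 171 (together with the m always sums to 9).
So the next term is [m=-162 : n=88 : k=33 : r=171].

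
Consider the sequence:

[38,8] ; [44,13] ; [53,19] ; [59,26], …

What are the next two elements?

[68,34], [74,43]

First component — alternating steps +6, +9, +6, +9, …: 38, 44, 53, 59 → 68 → 74.
For the second component, differences are 5, 6, 7, … (increasing by 1 each time): 8, 13, 19, 26 → 34 → 43.
Putting the parts together: [68,34] and then [74,43].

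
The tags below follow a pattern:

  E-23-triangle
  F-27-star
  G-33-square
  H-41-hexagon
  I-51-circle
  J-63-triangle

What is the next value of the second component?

77

For the letter, letters move forward 1 place in the alphabet: E, F, G, H, I, J → K.
Second component: 23, 27, 33, 41, 51, 63 → 77 (differences are 4, 6, 8, … (increasing by 2 each time)).
Shape: repeats triangle → star → square → hexagon → circle, so triangle, star, square, hexagon, circle, triangle → star.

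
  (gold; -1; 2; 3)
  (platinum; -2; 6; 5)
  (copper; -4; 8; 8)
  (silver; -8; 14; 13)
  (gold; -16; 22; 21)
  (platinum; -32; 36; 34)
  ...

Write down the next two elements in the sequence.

Metal: repeats gold → platinum → copper → silver, so gold, platinum, copper, silver, gold, platinum → copper → silver.
Second coordinate goes -1, -2, -4, -8, -16, -32 → -64 → -128 (×2 each step).
Third coordinate: each term is the sum of the two before it; 2, 6, 8, 14, 22, 36 → 58 → 94.
Fourth coordinate — each term is the sum of the two before it: 3, 5, 8, 13, 21, 34 → 55 → 89.
So the next two elements are (copper; -64; 58; 55) and (silver; -128; 94; 89).

(copper; -64; 58; 55), (silver; -128; 94; 89)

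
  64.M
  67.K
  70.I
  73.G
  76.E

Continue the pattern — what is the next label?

For the first component, +3 each step: 64, 67, 70, 73, 76 → 79.
Letter: M, K, I, G, E → C (letters move back 2 places in the alphabet).
Putting it together: 79.C.

79.C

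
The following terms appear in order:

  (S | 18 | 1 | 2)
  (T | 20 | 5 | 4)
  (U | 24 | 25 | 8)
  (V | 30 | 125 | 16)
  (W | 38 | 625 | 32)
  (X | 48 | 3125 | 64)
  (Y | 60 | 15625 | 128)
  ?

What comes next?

Letter: letters move forward 1 place in the alphabet; S, T, U, V, W, X, Y → Z.
Second entry — differences are 2, 4, 6, … (increasing by 2 each time): 18, 20, 24, 30, 38, 48, 60 → 74.
Third entry goes 1, 5, 25, 125, 625, 3125, 15625 → 78125 (×5 each step).
Fourth entry goes 2, 4, 8, 16, 32, 64, 128 → 256 (×2 each step).
Combining the parts gives (Z | 74 | 78125 | 256).

(Z | 74 | 78125 | 256)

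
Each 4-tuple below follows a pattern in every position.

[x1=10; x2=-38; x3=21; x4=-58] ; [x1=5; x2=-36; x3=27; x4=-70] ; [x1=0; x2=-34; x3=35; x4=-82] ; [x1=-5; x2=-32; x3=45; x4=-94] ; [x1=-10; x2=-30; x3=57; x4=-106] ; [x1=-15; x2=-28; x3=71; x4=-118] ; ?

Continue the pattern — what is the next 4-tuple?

[x1=-20; x2=-26; x3=87; x4=-130]

For the x1, −5 each step: 10, 5, 0, -5, -10, -15 → -20.
For the x2, +2 each step: -38, -36, -34, -32, -30, -28 → -26.
X3 — differences are 6, 8, 10, … (increasing by 2 each time): 21, 27, 35, 45, 57, 71 → 87.
X4 — −12 each step: -58, -70, -82, -94, -106, -118 → -130.
Putting it together: [x1=-20; x2=-26; x3=87; x4=-130].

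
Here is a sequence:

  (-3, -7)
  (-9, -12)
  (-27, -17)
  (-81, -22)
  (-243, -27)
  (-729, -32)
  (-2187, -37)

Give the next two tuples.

(-6561, -42), (-19683, -47)

First value: -3, -9, -27, -81, -243, -729, -2187 → -6561 → -19683 (×3 each step).
Second value: -7, -12, -17, -22, -27, -32, -37 → -42 → -47 (−5 each step).
So the next two tuples are (-6561, -42) and (-19683, -47).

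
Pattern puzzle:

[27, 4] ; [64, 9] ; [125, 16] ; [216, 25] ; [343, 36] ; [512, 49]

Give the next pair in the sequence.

[729, 64]

First component goes 27, 64, 125, 216, 343, 512 → 729 (perfect cubes: 3³, 4³, 5³, …).
Second component: perfect squares: 2², 3², 4², …, so 4, 9, 16, 25, 36, 49 → 64.
Putting it together: [729, 64].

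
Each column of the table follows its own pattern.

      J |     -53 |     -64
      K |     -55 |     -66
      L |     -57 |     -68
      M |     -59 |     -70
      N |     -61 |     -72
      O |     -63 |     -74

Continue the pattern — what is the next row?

For the letter, letters move forward 1 place in the alphabet: J, K, L, M, N, O → P.
Second component: −2 each step, so -53, -55, -57, -59, -61, -63 → -65.
Third component: always 11 less than the second component, so -64, -66, -68, -70, -72, -74 → -76.
Combining the parts gives P  -65  -76.

P  -65  -76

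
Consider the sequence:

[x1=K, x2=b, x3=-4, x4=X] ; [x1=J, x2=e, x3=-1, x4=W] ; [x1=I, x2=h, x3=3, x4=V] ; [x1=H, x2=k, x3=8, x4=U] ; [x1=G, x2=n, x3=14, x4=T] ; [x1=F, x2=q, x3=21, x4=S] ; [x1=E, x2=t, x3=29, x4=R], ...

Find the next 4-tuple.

[x1=D, x2=w, x3=38, x4=Q]

X1 — letters move back 1 place in the alphabet: K, J, I, H, G, F, E → D.
X2: b, e, h, k, n, q, t → w (letters move forward 3 places in the alphabet).
X3: differences are 3, 4, 5, … (increasing by 1 each time), so -4, -1, 3, 8, 14, 21, 29 → 38.
X4: letters move back 1 place in the alphabet; X, W, V, U, T, S, R → Q.
So the next 4-tuple is [x1=D, x2=w, x3=38, x4=Q].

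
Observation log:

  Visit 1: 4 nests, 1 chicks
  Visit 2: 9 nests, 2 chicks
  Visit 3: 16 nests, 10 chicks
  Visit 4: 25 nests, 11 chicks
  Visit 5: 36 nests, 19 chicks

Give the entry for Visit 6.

49 nests, 20 chicks

Nests: perfect squares: 2², 3², 4², …, so 4, 9, 16, 25, 36 → 49.
For the chicks, alternating steps +1, +8, +1, +8, …: 1, 2, 10, 11, 19 → 20.
Combining the parts gives 49 nests, 20 chicks.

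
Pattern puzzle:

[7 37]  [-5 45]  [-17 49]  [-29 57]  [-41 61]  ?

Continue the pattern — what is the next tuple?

First entry — −12 each step: 7, -5, -17, -29, -41 → -53.
Second entry: alternating steps +8, +4, +8, +4, …, so 37, 45, 49, 57, 61 → 69.
Combining the parts gives [-53 69].

[-53 69]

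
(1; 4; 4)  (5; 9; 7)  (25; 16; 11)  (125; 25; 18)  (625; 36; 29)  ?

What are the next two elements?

For the first entry, ×5 each step: 1, 5, 25, 125, 625 → 3125 → 15625.
Second entry: 4, 9, 16, 25, 36 → 49 → 64 (perfect squares: 2², 3², 4², …).
Third entry — each term is the sum of the two before it: 4, 7, 11, 18, 29 → 47 → 76.
Putting the parts together: (3125; 49; 47) and then (15625; 64; 76).

(3125; 49; 47), (15625; 64; 76)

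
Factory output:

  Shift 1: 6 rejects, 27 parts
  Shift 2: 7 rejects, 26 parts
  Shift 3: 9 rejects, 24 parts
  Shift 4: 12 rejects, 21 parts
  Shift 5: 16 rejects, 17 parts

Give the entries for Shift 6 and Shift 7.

21 rejects, 12 parts; 27 rejects, 6 parts

Rejects goes 6, 7, 9, 12, 16 → 21 → 27 (differences are 1, 2, 3, … (increasing by 1 each time)).
For the parts, together with the rejects always sums to 33: 27, 26, 24, 21, 17 → 12 → 6.
So the next two rows are 21 rejects, 12 parts and 27 rejects, 6 parts.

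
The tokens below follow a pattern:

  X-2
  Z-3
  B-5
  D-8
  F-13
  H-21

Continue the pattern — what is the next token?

J-34

Letter: letters move forward 2 places in the alphabet, wrapping Z→A, so X, Z, B, D, F, H → J.
Second component goes 2, 3, 5, 8, 13, 21 → 34 (each term is the sum of the two before it).
Combining the parts gives J-34.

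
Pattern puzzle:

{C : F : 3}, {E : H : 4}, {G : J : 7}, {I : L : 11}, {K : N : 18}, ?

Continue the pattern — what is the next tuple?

First letter — letters move forward 2 places in the alphabet: C, E, G, I, K → M.
For the second letter, letters move forward 2 places in the alphabet: F, H, J, L, N → P.
Third value: each term is the sum of the two before it, so 3, 4, 7, 11, 18 → 29.
Putting it together: {M : P : 29}.

{M : P : 29}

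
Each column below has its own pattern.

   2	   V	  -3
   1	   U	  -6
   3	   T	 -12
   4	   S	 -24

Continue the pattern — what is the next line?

First component goes 2, 1, 3, 4 → 7 (each term is the sum of the two before it).
Letter: V, U, T, S → R (letters move back 1 place in the alphabet).
For the third component, ×2 each step: -3, -6, -12, -24 → -48.
Putting it together: 7  R  -48.

7  R  -48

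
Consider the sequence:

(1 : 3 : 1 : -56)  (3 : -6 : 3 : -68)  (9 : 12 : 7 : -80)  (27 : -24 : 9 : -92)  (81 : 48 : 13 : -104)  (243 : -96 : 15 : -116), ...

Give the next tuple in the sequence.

(729 : 192 : 19 : -128)

First value: 1, 3, 9, 27, 81, 243 → 729 (×3 each step).
For the second value, ×(-2) each step: 3, -6, 12, -24, 48, -96 → 192.
Third value: alternating steps +2, +4, +2, +4, …, so 1, 3, 7, 9, 13, 15 → 19.
Fourth value — −12 each step: -56, -68, -80, -92, -104, -116 → -128.
So the next tuple is (729 : 192 : 19 : -128).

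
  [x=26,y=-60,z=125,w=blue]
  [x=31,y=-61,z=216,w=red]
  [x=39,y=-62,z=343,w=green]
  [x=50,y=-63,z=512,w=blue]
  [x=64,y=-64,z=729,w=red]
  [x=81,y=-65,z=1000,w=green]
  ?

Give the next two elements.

[x=101,y=-66,z=1331,w=blue], [x=124,y=-67,z=1728,w=red]

X: differences are 5, 8, 11, … (increasing by 3 each time); 26, 31, 39, 50, 64, 81 → 101 → 124.
For the y, −1 each step: -60, -61, -62, -63, -64, -65 → -66 → -67.
For the z, perfect cubes: 5³, 6³, 7³, …: 125, 216, 343, 512, 729, 1000 → 1331 → 1728.
W — repeats blue → red → green: blue, red, green, blue, red, green → blue → red.
Putting the parts together: [x=101,y=-66,z=1331,w=blue] and then [x=124,y=-67,z=1728,w=red].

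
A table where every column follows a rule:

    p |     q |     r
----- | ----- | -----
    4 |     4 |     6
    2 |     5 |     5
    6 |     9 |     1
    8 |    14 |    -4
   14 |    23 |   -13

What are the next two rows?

Column p goes 4, 2, 6, 8, 14 → 22 → 36 (each term is the sum of the two before it).
Column q goes 4, 5, 9, 14, 23 → 37 → 60 (each term is the sum of the two before it).
For the column r, together with the column q always sums to 10: 6, 5, 1, -4, -13 → -27 → -50.
Putting the parts together: 22  37  -27 and then 36  60  -50.

22  37  -27; 36  60  -50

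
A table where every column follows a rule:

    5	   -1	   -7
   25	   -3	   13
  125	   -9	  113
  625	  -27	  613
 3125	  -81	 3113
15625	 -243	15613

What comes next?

For the first component, ×5 each step: 5, 25, 125, 625, 3125, 15625 → 78125.
Second component: -1, -3, -9, -27, -81, -243 → -729 (×3 each step).
Third component: always 12 less than the first component, so -7, 13, 113, 613, 3113, 15613 → 78113.
So the next row is 78125  -729  78113.

78125  -729  78113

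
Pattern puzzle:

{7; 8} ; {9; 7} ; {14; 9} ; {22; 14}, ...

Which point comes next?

First coordinate: 7, 9, 14, 22 → 33 (differences are 2, 5, 8, … (increasing by 3 each time)).
Second coordinate: always the previous value of the first coordinate; 8, 7, 9, 14 → 22.
Putting it together: {33; 22}.

{33; 22}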